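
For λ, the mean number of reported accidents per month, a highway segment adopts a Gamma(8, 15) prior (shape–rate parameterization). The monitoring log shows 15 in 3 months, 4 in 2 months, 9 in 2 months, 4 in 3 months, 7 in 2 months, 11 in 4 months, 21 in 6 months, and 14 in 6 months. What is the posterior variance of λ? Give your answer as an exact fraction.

Total count: 15 + 4 + 9 + 4 + 7 + 11 + 21 + 14 = 85.
Total exposure: 3 + 2 + 2 + 3 + 2 + 4 + 6 + 6 = 28 months.
Gamma(α, β) with Poisson data over total exposure Σt gives posterior Gamma(α+Σx, β+Σt) = Gamma(93, 43).
Posterior variance = α'/β'² = 93/1849.

93/1849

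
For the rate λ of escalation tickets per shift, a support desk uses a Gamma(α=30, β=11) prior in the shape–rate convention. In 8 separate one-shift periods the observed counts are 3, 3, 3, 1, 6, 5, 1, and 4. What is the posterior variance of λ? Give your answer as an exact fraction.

Total count: 3 + 3 + 3 + 1 + 6 + 5 + 1 + 4 = 26.
Total exposure: 8 shifts.
Conjugate update: add total count to the shape and total exposure to the rate, giving Gamma(56, 19).
Posterior variance = α'/β'² = 56/361.

56/361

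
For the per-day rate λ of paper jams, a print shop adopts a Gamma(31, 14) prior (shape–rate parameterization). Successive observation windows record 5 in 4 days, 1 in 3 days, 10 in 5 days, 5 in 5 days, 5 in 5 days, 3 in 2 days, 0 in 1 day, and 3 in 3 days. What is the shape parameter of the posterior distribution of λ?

63

Total count: 5 + 1 + 10 + 5 + 5 + 3 + 0 + 3 = 32.
Total exposure: 4 + 3 + 5 + 5 + 5 + 2 + 1 + 3 = 28 days.
Conjugate update: add total count to the shape and total exposure to the rate, giving Gamma(63, 42).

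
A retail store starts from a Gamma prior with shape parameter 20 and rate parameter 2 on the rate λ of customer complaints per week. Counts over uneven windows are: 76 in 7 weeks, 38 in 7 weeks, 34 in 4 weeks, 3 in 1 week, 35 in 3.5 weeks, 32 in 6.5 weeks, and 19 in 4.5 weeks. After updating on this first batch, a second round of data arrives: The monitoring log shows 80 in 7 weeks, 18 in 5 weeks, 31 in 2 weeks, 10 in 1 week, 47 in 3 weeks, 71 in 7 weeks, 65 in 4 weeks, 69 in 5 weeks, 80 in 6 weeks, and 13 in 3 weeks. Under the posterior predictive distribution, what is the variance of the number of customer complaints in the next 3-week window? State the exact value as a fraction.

724698/24649

Total count: 76 + 38 + 34 + 3 + 35 + 32 + 19 = 237.
Total exposure: 7 + 7 + 4 + 1 + 3.5 + 6.5 + 4.5 = 33.5 weeks.
After the first batch: Gamma(20 + 237, 2 + 33.5) = Gamma(257, 71/2).
Total count: 80 + 18 + 31 + 10 + 47 + 71 + 65 + 69 + 80 + 13 = 484.
Total exposure: 7 + 5 + 2 + 1 + 3 + 7 + 4 + 5 + 6 + 3 = 43 weeks.
After the second batch: Gamma(257 + 484, 71/2 + 43) = Gamma(741, 157/2).
The posterior predictive for a window of length T is Negative Binomial with variance T·α'·(β'+T)/β'² = 3·741·(163/2)/(24649/4) = 724698/24649.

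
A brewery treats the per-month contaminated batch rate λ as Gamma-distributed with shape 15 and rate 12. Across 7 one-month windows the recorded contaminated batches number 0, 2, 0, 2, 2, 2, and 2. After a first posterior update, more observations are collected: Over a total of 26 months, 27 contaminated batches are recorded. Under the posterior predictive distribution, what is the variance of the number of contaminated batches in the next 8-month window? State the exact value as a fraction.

Total count: 0 + 2 + 0 + 2 + 2 + 2 + 2 = 10.
Total exposure: 7 months.
After the first batch: Gamma(15 + 10, 12 + 7) = Gamma(25, 19).
Total count 27 over total exposure 26 months.
After the second batch: Gamma(25 + 27, 19 + 26) = Gamma(52, 45).
The posterior predictive for a window of length T is Negative Binomial with variance T·α'·(β'+T)/β'² = 8·52·53/2025 = 22048/2025.

22048/2025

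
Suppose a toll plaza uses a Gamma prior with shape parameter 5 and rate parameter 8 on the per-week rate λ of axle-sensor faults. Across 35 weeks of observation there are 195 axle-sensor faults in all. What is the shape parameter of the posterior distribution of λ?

Total count 195 over total exposure 35 weeks.
The Gamma prior is conjugate for the Poisson rate, so λ | data ~ Gamma(5+195, 8+35) = Gamma(200, 43).

200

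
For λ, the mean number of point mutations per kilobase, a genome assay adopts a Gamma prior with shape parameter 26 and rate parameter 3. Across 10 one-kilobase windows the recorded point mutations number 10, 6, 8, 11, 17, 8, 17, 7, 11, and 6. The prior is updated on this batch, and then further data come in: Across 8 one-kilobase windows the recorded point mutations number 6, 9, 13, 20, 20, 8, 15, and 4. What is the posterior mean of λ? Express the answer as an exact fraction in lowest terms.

74/7

Total count: 10 + 6 + 8 + 11 + 17 + 8 + 17 + 7 + 11 + 6 = 101.
Total exposure: 10 kilobases.
After the first batch: Gamma(26 + 101, 3 + 10) = Gamma(127, 13).
Total count: 6 + 9 + 13 + 20 + 20 + 8 + 15 + 4 = 95.
Total exposure: 8 kilobases.
After the second batch: Gamma(127 + 95, 13 + 8) = Gamma(222, 21).
Posterior mean = α'/β' = 222/21 = 74/7.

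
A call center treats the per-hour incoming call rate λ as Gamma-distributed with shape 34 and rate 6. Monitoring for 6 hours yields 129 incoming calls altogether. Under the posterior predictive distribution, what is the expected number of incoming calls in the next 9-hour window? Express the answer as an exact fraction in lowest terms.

Total count 129 over total exposure 6 hours.
The Gamma prior is conjugate for the Poisson rate, so λ | data ~ Gamma(34+129, 6+6) = Gamma(163, 12).
Predictive mean over a 9-hour window = T·E[λ|data] = 9·163/12 = 489/4.

489/4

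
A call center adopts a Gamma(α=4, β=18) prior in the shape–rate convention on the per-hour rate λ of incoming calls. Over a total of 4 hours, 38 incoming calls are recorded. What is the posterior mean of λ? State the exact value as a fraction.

21/11

Total count 38 over total exposure 4 hours.
Posterior: α' = 4 + 38 = 42, β' = 18 + 4 = 22.
Posterior mean = α'/β' = 42/22 = 21/11.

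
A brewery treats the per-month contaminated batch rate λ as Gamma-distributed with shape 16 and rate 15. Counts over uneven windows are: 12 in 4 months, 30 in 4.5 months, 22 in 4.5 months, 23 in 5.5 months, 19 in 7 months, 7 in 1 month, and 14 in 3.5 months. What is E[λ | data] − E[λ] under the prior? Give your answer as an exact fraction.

19/9

Total count: 12 + 30 + 22 + 23 + 19 + 7 + 14 = 127.
Total exposure: 4 + 4.5 + 4.5 + 5.5 + 7 + 1 + 3.5 = 30 months.
Conjugate update: add total count to the shape and total exposure to the rate, giving Gamma(143, 45).
Posterior mean = 143/45 = 143/45; prior mean = 16/15 = 16/15. Difference = 143/45 − 16/15 = 19/9.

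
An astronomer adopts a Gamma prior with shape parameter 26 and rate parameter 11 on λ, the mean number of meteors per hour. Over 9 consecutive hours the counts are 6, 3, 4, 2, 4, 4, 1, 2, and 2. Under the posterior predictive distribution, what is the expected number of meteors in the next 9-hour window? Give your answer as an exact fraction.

Total count: 6 + 3 + 4 + 2 + 4 + 4 + 1 + 2 + 2 = 28.
Total exposure: 9 hours.
Gamma(α, β) with Poisson data over total exposure Σt gives posterior Gamma(α+Σx, β+Σt) = Gamma(54, 20).
Predictive mean over a 9-hour window = T·E[λ|data] = 9·54/20 = 243/10.

243/10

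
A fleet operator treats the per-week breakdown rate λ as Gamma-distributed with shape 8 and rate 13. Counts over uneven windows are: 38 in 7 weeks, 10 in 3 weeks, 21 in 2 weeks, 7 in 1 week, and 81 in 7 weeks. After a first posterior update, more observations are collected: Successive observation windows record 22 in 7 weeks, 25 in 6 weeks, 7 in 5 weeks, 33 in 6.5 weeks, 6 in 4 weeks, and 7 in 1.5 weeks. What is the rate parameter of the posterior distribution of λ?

Total count: 38 + 10 + 21 + 7 + 81 = 157.
Total exposure: 7 + 3 + 2 + 1 + 7 = 20 weeks.
After the first batch: Gamma(8 + 157, 13 + 20) = Gamma(165, 33).
Total count: 22 + 25 + 7 + 33 + 6 + 7 = 100.
Total exposure: 7 + 6 + 5 + 6.5 + 4 + 1.5 = 30 weeks.
After the second batch: Gamma(165 + 100, 33 + 30) = Gamma(265, 63).

63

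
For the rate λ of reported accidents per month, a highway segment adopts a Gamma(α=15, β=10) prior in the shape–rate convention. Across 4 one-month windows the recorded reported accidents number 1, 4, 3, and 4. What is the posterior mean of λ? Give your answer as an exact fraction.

Total count: 1 + 4 + 3 + 4 = 12.
Total exposure: 4 months.
Posterior: α' = 15 + 12 = 27, β' = 10 + 4 = 14.
Posterior mean = α'/β' = 27/14.

27/14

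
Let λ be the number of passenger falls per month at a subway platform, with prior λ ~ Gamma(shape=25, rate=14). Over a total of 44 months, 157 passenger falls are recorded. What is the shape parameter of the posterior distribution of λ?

Total count 157 over total exposure 44 months.
Conjugate update: add total count to the shape and total exposure to the rate, giving Gamma(182, 58).

182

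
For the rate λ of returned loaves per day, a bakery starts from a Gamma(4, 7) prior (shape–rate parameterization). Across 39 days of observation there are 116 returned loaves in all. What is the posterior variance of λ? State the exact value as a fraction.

30/529

Total count 116 over total exposure 39 days.
By Gamma–Poisson conjugacy, the posterior is Gamma(α + Σx, β + Σt) = Gamma(4 + 116, 7 + 39) = Gamma(120, 46).
Posterior variance = α'/β'² = 120/2116 = 30/529.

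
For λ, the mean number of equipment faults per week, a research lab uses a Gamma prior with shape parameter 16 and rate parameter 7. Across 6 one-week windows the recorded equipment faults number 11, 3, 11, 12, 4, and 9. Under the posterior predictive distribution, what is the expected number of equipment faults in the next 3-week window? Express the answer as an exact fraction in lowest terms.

198/13

Total count: 11 + 3 + 11 + 12 + 4 + 9 = 50.
Total exposure: 6 weeks.
By Gamma–Poisson conjugacy, the posterior is Gamma(α + Σx, β + Σt) = Gamma(16 + 50, 7 + 6) = Gamma(66, 13).
Predictive mean over a 3-week window = T·E[λ|data] = 3·66/13 = 198/13.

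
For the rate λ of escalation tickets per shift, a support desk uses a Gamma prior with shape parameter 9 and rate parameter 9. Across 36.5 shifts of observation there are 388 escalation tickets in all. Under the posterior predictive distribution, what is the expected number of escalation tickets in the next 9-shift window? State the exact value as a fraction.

Total count 388 over total exposure 36.5 shifts.
Gamma(α, β) with Poisson data over total exposure Σt gives posterior Gamma(α+Σx, β+Σt) = Gamma(397, 91/2).
Predictive mean over a 9-shift window = T·E[λ|data] = 9·397/(91/2) = 7146/91.

7146/91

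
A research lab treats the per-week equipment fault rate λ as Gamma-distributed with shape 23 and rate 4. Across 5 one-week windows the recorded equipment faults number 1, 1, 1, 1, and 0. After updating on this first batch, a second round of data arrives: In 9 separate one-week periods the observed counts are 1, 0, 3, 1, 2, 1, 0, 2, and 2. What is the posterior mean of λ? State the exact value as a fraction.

Total count: 1 + 1 + 1 + 1 + 0 = 4.
Total exposure: 5 weeks.
After the first batch: Gamma(23 + 4, 4 + 5) = Gamma(27, 9).
Total count: 1 + 0 + 3 + 1 + 2 + 1 + 0 + 2 + 2 = 12.
Total exposure: 9 weeks.
After the second batch: Gamma(27 + 12, 9 + 9) = Gamma(39, 18).
Posterior mean = α'/β' = 39/18 = 13/6.

13/6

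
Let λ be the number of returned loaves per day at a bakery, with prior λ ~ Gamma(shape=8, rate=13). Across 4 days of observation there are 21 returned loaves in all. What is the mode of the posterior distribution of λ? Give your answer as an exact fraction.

Total count 21 over total exposure 4 days.
By Gamma–Poisson conjugacy, the posterior is Gamma(α + Σx, β + Σt) = Gamma(8 + 21, 13 + 4) = Gamma(29, 17).
Posterior mode = (α'−1)/β' = 28/17.

28/17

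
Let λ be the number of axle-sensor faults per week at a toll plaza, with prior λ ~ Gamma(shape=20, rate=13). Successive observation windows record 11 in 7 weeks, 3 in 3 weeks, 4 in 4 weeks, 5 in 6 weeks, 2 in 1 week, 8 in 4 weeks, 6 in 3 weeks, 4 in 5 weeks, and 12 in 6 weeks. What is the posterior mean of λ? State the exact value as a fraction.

75/52

Total count: 11 + 3 + 4 + 5 + 2 + 8 + 6 + 4 + 12 = 55.
Total exposure: 7 + 3 + 4 + 6 + 1 + 4 + 3 + 5 + 6 = 39 weeks.
The Gamma prior is conjugate for the Poisson rate, so λ | data ~ Gamma(20+55, 13+39) = Gamma(75, 52).
Posterior mean = α'/β' = 75/52.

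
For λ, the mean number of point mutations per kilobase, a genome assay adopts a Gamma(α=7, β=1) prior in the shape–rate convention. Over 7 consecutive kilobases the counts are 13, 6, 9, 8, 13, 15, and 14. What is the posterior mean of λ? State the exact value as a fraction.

85/8

Total count: 13 + 6 + 9 + 8 + 13 + 15 + 14 = 78.
Total exposure: 7 kilobases.
The Gamma prior is conjugate for the Poisson rate, so λ | data ~ Gamma(7+78, 1+7) = Gamma(85, 8).
Posterior mean = α'/β' = 85/8.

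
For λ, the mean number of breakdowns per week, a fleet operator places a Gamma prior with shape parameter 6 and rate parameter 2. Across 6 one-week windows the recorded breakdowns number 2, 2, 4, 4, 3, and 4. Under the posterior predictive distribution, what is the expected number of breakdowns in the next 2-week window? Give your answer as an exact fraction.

Total count: 2 + 2 + 4 + 4 + 3 + 4 = 19.
Total exposure: 6 weeks.
The Gamma prior is conjugate for the Poisson rate, so λ | data ~ Gamma(6+19, 2+6) = Gamma(25, 8).
Predictive mean over a 2-week window = T·E[λ|data] = 2·25/8 = 25/4.

25/4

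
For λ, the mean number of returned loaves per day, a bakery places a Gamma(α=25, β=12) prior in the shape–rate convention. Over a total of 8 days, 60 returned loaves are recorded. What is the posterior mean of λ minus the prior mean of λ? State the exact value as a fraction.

Total count 60 over total exposure 8 days.
Gamma(α, β) with Poisson data over total exposure Σt gives posterior Gamma(α+Σx, β+Σt) = Gamma(85, 20).
Posterior mean = 85/20 = 17/4; prior mean = 25/12 = 25/12. Difference = 17/4 − 25/12 = 13/6.

13/6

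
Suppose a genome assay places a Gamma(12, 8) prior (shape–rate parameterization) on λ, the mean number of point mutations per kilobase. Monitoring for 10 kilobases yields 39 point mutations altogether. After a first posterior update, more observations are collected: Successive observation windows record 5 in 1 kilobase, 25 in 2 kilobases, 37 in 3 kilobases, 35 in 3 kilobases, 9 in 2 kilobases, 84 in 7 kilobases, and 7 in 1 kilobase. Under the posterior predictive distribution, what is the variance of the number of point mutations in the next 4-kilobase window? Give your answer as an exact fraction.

Total count 39 over total exposure 10 kilobases.
After the first batch: Gamma(12 + 39, 8 + 10) = Gamma(51, 18).
Total count: 5 + 25 + 37 + 35 + 9 + 84 + 7 = 202.
Total exposure: 1 + 2 + 3 + 3 + 2 + 7 + 1 = 19 kilobases.
After the second batch: Gamma(51 + 202, 18 + 19) = Gamma(253, 37).
The posterior predictive for a window of length T is Negative Binomial with variance T·α'·(β'+T)/β'² = 4·253·41/1369 = 41492/1369.

41492/1369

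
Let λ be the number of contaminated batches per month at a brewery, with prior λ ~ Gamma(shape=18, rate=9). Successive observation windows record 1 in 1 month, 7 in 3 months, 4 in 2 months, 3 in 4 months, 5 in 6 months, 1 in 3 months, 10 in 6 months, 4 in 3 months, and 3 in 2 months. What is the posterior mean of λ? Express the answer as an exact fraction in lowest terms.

56/39

Total count: 1 + 7 + 4 + 3 + 5 + 1 + 10 + 4 + 3 = 38.
Total exposure: 1 + 3 + 2 + 4 + 6 + 3 + 6 + 3 + 2 = 30 months.
By Gamma–Poisson conjugacy, the posterior is Gamma(α + Σx, β + Σt) = Gamma(18 + 38, 9 + 30) = Gamma(56, 39).
Posterior mean = α'/β' = 56/39.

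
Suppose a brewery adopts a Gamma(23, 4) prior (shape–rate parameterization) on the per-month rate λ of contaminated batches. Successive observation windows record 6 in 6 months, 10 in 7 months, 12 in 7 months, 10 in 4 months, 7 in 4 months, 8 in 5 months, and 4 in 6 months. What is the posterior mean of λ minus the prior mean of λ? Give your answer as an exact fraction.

Total count: 6 + 10 + 12 + 10 + 7 + 8 + 4 = 57.
Total exposure: 6 + 7 + 7 + 4 + 4 + 5 + 6 = 39 months.
Posterior: α' = 23 + 57 = 80, β' = 4 + 39 = 43.
Posterior mean = 80/43 = 80/43; prior mean = 23/4 = 23/4. Difference = 80/43 − 23/4 = -669/172.

-669/172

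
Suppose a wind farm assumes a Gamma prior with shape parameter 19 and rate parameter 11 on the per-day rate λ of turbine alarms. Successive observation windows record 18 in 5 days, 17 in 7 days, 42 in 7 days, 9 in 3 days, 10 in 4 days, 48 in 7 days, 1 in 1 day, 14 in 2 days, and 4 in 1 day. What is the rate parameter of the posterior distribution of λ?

48

Total count: 18 + 17 + 42 + 9 + 10 + 48 + 1 + 14 + 4 = 163.
Total exposure: 5 + 7 + 7 + 3 + 4 + 7 + 1 + 2 + 1 = 37 days.
By Gamma–Poisson conjugacy, the posterior is Gamma(α + Σx, β + Σt) = Gamma(19 + 163, 11 + 37) = Gamma(182, 48).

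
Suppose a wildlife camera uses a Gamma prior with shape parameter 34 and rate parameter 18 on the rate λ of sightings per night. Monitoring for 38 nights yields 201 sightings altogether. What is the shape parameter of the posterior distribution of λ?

Total count 201 over total exposure 38 nights.
Gamma(α, β) with Poisson data over total exposure Σt gives posterior Gamma(α+Σx, β+Σt) = Gamma(235, 56).

235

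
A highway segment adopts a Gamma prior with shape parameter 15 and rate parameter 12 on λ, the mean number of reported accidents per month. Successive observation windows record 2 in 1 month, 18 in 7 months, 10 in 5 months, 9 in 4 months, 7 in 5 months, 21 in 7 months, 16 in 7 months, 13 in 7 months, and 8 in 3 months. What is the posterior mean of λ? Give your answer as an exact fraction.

119/58

Total count: 2 + 18 + 10 + 9 + 7 + 21 + 16 + 13 + 8 = 104.
Total exposure: 1 + 7 + 5 + 4 + 5 + 7 + 7 + 7 + 3 = 46 months.
Posterior: α' = 15 + 104 = 119, β' = 12 + 46 = 58.
Posterior mean = α'/β' = 119/58.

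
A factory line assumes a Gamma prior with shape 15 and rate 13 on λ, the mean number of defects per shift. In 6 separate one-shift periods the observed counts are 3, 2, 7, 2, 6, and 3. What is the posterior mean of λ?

Total count: 3 + 2 + 7 + 2 + 6 + 3 = 23.
Total exposure: 6 shifts.
The Gamma prior is conjugate for the Poisson rate, so λ | data ~ Gamma(15+23, 13+6) = Gamma(38, 19).
Posterior mean = α'/β' = 38/19 = 2.

2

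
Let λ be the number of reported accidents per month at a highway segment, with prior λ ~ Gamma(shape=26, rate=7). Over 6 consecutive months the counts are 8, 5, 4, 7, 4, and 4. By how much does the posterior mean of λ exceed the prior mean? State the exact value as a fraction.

Total count: 8 + 5 + 4 + 7 + 4 + 4 = 32.
Total exposure: 6 months.
The Gamma prior is conjugate for the Poisson rate, so λ | data ~ Gamma(26+32, 7+6) = Gamma(58, 13).
Posterior mean = 58/13 = 58/13; prior mean = 26/7 = 26/7. Difference = 58/13 − 26/7 = 68/91.

68/91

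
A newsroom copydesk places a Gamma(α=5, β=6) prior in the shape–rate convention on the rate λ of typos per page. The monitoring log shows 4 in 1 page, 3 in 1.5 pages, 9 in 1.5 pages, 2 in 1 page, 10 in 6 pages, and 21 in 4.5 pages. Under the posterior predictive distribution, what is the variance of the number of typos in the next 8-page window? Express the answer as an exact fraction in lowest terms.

Total count: 4 + 3 + 9 + 2 + 10 + 21 = 49.
Total exposure: 1 + 1.5 + 1.5 + 1 + 6 + 4.5 = 15.5 pages.
By Gamma–Poisson conjugacy, the posterior is Gamma(α + Σx, β + Σt) = Gamma(5 + 49, 6 + 15.5) = Gamma(54, 43/2).
The posterior predictive for a window of length T is Negative Binomial with variance T·α'·(β'+T)/β'² = 8·54·(59/2)/(1849/4) = 50976/1849.

50976/1849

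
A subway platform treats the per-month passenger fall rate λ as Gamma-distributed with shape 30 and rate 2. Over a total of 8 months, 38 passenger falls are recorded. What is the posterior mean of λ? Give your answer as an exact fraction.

Total count 38 over total exposure 8 months.
Gamma(α, β) with Poisson data over total exposure Σt gives posterior Gamma(α+Σx, β+Σt) = Gamma(68, 10).
Posterior mean = α'/β' = 68/10 = 34/5.

34/5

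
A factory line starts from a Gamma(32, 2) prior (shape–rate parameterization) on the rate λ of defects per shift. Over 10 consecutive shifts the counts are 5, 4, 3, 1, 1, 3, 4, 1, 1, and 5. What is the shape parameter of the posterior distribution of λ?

60

Total count: 5 + 4 + 3 + 1 + 1 + 3 + 4 + 1 + 1 + 5 = 28.
Total exposure: 10 shifts.
Conjugate update: add total count to the shape and total exposure to the rate, giving Gamma(60, 12).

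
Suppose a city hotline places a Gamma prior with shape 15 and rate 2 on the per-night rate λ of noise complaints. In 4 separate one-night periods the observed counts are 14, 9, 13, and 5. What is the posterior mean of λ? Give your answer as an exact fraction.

Total count: 14 + 9 + 13 + 5 = 41.
Total exposure: 4 nights.
Posterior: α' = 15 + 41 = 56, β' = 2 + 4 = 6.
Posterior mean = α'/β' = 56/6 = 28/3.

28/3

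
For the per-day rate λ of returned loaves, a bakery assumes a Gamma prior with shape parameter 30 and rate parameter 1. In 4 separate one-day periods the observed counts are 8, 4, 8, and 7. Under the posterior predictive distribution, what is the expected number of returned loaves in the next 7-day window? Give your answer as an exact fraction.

Total count: 8 + 4 + 8 + 7 = 27.
Total exposure: 4 days.
Conjugate update: add total count to the shape and total exposure to the rate, giving Gamma(57, 5).
Predictive mean over a 7-day window = T·E[λ|data] = 7·57/5 = 399/5.

399/5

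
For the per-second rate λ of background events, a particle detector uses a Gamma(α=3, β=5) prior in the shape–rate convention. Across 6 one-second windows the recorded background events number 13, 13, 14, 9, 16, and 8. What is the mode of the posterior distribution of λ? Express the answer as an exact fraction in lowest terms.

75/11

Total count: 13 + 13 + 14 + 9 + 16 + 8 = 73.
Total exposure: 6 seconds.
Gamma(α, β) with Poisson data over total exposure Σt gives posterior Gamma(α+Σx, β+Σt) = Gamma(76, 11).
Posterior mode = (α'−1)/β' = 75/11.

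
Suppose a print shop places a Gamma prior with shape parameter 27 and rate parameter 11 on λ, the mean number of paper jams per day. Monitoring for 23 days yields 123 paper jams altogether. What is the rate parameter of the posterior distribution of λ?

34

Total count 123 over total exposure 23 days.
Gamma(α, β) with Poisson data over total exposure Σt gives posterior Gamma(α+Σx, β+Σt) = Gamma(150, 34).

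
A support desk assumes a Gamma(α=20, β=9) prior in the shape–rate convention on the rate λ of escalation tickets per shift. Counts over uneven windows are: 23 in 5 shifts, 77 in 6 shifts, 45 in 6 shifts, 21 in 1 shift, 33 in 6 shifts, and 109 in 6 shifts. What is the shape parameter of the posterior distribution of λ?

Total count: 23 + 77 + 45 + 21 + 33 + 109 = 308.
Total exposure: 5 + 6 + 6 + 1 + 6 + 6 = 30 shifts.
By Gamma–Poisson conjugacy, the posterior is Gamma(α + Σx, β + Σt) = Gamma(20 + 308, 9 + 30) = Gamma(328, 39).

328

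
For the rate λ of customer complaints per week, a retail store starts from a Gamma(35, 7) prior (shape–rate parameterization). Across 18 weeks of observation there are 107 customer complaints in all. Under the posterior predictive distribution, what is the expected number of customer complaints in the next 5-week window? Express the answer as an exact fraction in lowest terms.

142/5

Total count 107 over total exposure 18 weeks.
The Gamma prior is conjugate for the Poisson rate, so λ | data ~ Gamma(35+107, 7+18) = Gamma(142, 25).
Predictive mean over a 5-week window = T·E[λ|data] = 5·142/25 = 142/5.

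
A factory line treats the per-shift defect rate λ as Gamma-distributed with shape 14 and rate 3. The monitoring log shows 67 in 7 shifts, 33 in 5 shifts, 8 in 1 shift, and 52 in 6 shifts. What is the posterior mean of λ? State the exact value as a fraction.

Total count: 67 + 33 + 8 + 52 = 160.
Total exposure: 7 + 5 + 1 + 6 = 19 shifts.
Posterior: α' = 14 + 160 = 174, β' = 3 + 19 = 22.
Posterior mean = α'/β' = 174/22 = 87/11.

87/11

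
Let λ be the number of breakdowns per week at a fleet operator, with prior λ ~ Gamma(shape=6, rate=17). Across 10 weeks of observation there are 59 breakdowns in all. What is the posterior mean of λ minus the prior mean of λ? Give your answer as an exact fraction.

943/459

Total count 59 over total exposure 10 weeks.
Posterior: α' = 6 + 59 = 65, β' = 17 + 10 = 27.
Posterior mean = 65/27 = 65/27; prior mean = 6/17 = 6/17. Difference = 65/27 − 6/17 = 943/459.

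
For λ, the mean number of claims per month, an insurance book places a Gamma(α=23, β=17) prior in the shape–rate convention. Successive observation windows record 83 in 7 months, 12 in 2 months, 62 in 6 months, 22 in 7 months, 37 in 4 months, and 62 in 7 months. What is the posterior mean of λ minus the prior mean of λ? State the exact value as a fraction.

3967/850

Total count: 83 + 12 + 62 + 22 + 37 + 62 = 278.
Total exposure: 7 + 2 + 6 + 7 + 4 + 7 = 33 months.
The Gamma prior is conjugate for the Poisson rate, so λ | data ~ Gamma(23+278, 17+33) = Gamma(301, 50).
Posterior mean = 301/50 = 301/50; prior mean = 23/17 = 23/17. Difference = 301/50 − 23/17 = 3967/850.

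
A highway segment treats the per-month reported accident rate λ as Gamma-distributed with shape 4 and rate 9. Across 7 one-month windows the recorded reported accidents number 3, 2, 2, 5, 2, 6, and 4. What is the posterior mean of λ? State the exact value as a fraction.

Total count: 3 + 2 + 2 + 5 + 2 + 6 + 4 = 24.
Total exposure: 7 months.
Posterior: α' = 4 + 24 = 28, β' = 9 + 7 = 16.
Posterior mean = α'/β' = 28/16 = 7/4.

7/4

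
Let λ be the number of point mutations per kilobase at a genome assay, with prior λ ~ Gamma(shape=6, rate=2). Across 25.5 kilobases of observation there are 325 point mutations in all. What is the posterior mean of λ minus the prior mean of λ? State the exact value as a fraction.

Total count 325 over total exposure 25.5 kilobases.
By Gamma–Poisson conjugacy, the posterior is Gamma(α + Σx, β + Σt) = Gamma(6 + 325, 2 + 25.5) = Gamma(331, 55/2).
Posterior mean = 331/(55/2) = 662/55; prior mean = 6/2 = 3. Difference = 662/55 − 3 = 497/55.

497/55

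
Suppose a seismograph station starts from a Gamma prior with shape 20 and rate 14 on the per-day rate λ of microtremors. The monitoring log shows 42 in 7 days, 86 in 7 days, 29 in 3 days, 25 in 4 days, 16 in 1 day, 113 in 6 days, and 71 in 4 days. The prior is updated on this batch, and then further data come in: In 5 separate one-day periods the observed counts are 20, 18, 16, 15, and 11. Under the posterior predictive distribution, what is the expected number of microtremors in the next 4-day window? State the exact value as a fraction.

Total count: 42 + 86 + 29 + 25 + 16 + 113 + 71 = 382.
Total exposure: 7 + 7 + 3 + 4 + 1 + 6 + 4 = 32 days.
After the first batch: Gamma(20 + 382, 14 + 32) = Gamma(402, 46).
Total count: 20 + 18 + 16 + 15 + 11 = 80.
Total exposure: 5 days.
After the second batch: Gamma(402 + 80, 46 + 5) = Gamma(482, 51).
Predictive mean over a 4-day window = T·E[λ|data] = 4·482/51 = 1928/51.

1928/51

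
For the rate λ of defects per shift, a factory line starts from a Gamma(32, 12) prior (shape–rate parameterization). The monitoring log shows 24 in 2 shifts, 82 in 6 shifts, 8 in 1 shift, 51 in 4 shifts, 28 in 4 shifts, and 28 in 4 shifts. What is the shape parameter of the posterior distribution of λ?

253

Total count: 24 + 82 + 8 + 51 + 28 + 28 = 221.
Total exposure: 2 + 6 + 1 + 4 + 4 + 4 = 21 shifts.
By Gamma–Poisson conjugacy, the posterior is Gamma(α + Σx, β + Σt) = Gamma(32 + 221, 12 + 21) = Gamma(253, 33).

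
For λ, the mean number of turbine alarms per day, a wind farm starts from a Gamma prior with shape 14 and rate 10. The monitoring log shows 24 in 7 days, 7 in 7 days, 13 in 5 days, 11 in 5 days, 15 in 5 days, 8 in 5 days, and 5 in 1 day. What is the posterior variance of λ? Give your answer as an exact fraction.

Total count: 24 + 7 + 13 + 11 + 15 + 8 + 5 = 83.
Total exposure: 7 + 7 + 5 + 5 + 5 + 5 + 1 = 35 days.
Posterior: α' = 14 + 83 = 97, β' = 10 + 35 = 45.
Posterior variance = α'/β'² = 97/2025.

97/2025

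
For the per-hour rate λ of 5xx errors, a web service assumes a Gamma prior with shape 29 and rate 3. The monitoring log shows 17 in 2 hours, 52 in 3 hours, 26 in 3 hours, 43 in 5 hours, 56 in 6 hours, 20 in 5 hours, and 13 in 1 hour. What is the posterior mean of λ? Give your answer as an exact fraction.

64/7

Total count: 17 + 52 + 26 + 43 + 56 + 20 + 13 = 227.
Total exposure: 2 + 3 + 3 + 5 + 6 + 5 + 1 = 25 hours.
The Gamma prior is conjugate for the Poisson rate, so λ | data ~ Gamma(29+227, 3+25) = Gamma(256, 28).
Posterior mean = α'/β' = 256/28 = 64/7.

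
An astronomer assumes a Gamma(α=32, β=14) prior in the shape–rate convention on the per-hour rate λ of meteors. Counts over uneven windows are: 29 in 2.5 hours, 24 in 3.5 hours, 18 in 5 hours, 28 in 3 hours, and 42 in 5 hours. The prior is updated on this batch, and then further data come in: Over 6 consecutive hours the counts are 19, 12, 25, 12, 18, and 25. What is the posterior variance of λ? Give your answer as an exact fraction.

284/1521

Total count: 29 + 24 + 18 + 28 + 42 = 141.
Total exposure: 2.5 + 3.5 + 5 + 3 + 5 = 19 hours.
After the first batch: Gamma(32 + 141, 14 + 19) = Gamma(173, 33).
Total count: 19 + 12 + 25 + 12 + 18 + 25 = 111.
Total exposure: 6 hours.
After the second batch: Gamma(173 + 111, 33 + 6) = Gamma(284, 39).
Posterior variance = α'/β'² = 284/1521.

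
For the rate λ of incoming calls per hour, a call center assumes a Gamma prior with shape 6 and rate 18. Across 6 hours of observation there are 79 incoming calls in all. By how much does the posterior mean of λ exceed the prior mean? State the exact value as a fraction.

77/24

Total count 79 over total exposure 6 hours.
Posterior: α' = 6 + 79 = 85, β' = 18 + 6 = 24.
Posterior mean = 85/24 = 85/24; prior mean = 6/18 = 1/3. Difference = 85/24 − 1/3 = 77/24.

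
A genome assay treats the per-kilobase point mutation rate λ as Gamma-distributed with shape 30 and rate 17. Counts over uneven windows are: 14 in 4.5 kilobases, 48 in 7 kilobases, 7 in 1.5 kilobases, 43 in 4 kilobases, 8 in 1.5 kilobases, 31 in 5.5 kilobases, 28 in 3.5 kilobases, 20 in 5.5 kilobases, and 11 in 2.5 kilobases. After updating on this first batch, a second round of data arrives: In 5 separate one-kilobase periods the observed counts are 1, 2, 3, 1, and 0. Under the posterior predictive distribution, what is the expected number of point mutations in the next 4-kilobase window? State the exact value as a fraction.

Total count: 14 + 48 + 7 + 43 + 8 + 31 + 28 + 20 + 11 = 210.
Total exposure: 4.5 + 7 + 1.5 + 4 + 1.5 + 5.5 + 3.5 + 5.5 + 2.5 = 35.5 kilobases.
After the first batch: Gamma(30 + 210, 17 + 35.5) = Gamma(240, 105/2).
Total count: 1 + 2 + 3 + 1 + 0 = 7.
Total exposure: 5 kilobases.
After the second batch: Gamma(240 + 7, 105/2 + 5) = Gamma(247, 115/2).
Predictive mean over a 4-kilobase window = T·E[λ|data] = 4·247/(115/2) = 1976/115.

1976/115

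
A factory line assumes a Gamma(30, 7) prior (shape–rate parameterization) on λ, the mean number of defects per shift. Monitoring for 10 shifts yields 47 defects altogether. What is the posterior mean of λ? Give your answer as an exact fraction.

77/17

Total count 47 over total exposure 10 shifts.
Posterior: α' = 30 + 47 = 77, β' = 7 + 10 = 17.
Posterior mean = α'/β' = 77/17.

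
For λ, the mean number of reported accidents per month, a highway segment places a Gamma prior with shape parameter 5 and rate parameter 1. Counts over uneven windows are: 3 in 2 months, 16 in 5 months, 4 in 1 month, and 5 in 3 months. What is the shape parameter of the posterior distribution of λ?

Total count: 3 + 16 + 4 + 5 = 28.
Total exposure: 2 + 5 + 1 + 3 = 11 months.
The Gamma prior is conjugate for the Poisson rate, so λ | data ~ Gamma(5+28, 1+11) = Gamma(33, 12).

33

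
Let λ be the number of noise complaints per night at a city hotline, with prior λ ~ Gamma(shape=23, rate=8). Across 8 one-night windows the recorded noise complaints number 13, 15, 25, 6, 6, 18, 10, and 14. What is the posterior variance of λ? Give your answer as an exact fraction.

Total count: 13 + 15 + 25 + 6 + 6 + 18 + 10 + 14 = 107.
Total exposure: 8 nights.
The Gamma prior is conjugate for the Poisson rate, so λ | data ~ Gamma(23+107, 8+8) = Gamma(130, 16).
Posterior variance = α'/β'² = 130/256 = 65/128.

65/128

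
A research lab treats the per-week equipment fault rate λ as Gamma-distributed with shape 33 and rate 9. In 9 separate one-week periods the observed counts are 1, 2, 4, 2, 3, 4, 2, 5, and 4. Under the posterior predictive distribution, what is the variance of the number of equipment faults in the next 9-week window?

45

Total count: 1 + 2 + 4 + 2 + 3 + 4 + 2 + 5 + 4 = 27.
Total exposure: 9 weeks.
By Gamma–Poisson conjugacy, the posterior is Gamma(α + Σx, β + Σt) = Gamma(33 + 27, 9 + 9) = Gamma(60, 18).
The posterior predictive for a window of length T is Negative Binomial with variance T·α'·(β'+T)/β'² = 9·60·27/324 = 45.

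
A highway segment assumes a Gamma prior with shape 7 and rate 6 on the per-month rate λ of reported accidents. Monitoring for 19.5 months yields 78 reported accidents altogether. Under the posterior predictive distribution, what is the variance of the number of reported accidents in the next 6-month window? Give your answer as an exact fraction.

420/17

Total count 78 over total exposure 19.5 months.
Gamma(α, β) with Poisson data over total exposure Σt gives posterior Gamma(α+Σx, β+Σt) = Gamma(85, 51/2).
The posterior predictive for a window of length T is Negative Binomial with variance T·α'·(β'+T)/β'² = 6·85·(63/2)/(2601/4) = 420/17.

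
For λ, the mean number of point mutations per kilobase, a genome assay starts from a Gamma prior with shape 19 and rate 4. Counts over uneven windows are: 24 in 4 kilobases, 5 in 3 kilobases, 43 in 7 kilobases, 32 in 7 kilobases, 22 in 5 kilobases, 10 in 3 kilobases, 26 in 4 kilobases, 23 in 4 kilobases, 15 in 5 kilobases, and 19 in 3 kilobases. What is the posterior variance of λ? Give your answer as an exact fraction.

Total count: 24 + 5 + 43 + 32 + 22 + 10 + 26 + 23 + 15 + 19 = 219.
Total exposure: 4 + 3 + 7 + 7 + 5 + 3 + 4 + 4 + 5 + 3 = 45 kilobases.
Gamma(α, β) with Poisson data over total exposure Σt gives posterior Gamma(α+Σx, β+Σt) = Gamma(238, 49).
Posterior variance = α'/β'² = 238/2401 = 34/343.

34/343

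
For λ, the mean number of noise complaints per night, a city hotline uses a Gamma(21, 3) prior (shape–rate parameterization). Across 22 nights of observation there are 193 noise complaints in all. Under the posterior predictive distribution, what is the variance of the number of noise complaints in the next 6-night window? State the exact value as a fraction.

39804/625

Total count 193 over total exposure 22 nights.
The Gamma prior is conjugate for the Poisson rate, so λ | data ~ Gamma(21+193, 3+22) = Gamma(214, 25).
The posterior predictive for a window of length T is Negative Binomial with variance T·α'·(β'+T)/β'² = 6·214·31/625 = 39804/625.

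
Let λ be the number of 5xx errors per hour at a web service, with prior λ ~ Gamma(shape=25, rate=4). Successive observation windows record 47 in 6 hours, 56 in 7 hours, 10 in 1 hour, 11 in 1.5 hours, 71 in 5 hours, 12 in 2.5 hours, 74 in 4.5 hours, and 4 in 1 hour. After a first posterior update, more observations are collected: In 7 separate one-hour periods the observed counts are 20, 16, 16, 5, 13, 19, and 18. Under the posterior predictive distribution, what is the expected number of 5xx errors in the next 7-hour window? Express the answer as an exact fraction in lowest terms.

Total count: 47 + 56 + 10 + 11 + 71 + 12 + 74 + 4 = 285.
Total exposure: 6 + 7 + 1 + 1.5 + 5 + 2.5 + 4.5 + 1 = 28.5 hours.
After the first batch: Gamma(25 + 285, 4 + 28.5) = Gamma(310, 65/2).
Total count: 20 + 16 + 16 + 5 + 13 + 19 + 18 = 107.
Total exposure: 7 hours.
After the second batch: Gamma(310 + 107, 65/2 + 7) = Gamma(417, 79/2).
Predictive mean over a 7-hour window = T·E[λ|data] = 7·417/(79/2) = 5838/79.

5838/79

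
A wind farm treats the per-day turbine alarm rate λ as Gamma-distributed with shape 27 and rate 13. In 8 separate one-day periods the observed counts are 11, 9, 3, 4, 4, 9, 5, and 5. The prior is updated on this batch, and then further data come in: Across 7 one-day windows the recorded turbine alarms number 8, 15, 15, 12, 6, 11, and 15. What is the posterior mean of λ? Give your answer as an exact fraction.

159/28

Total count: 11 + 9 + 3 + 4 + 4 + 9 + 5 + 5 = 50.
Total exposure: 8 days.
After the first batch: Gamma(27 + 50, 13 + 8) = Gamma(77, 21).
Total count: 8 + 15 + 15 + 12 + 6 + 11 + 15 = 82.
Total exposure: 7 days.
After the second batch: Gamma(77 + 82, 21 + 7) = Gamma(159, 28).
Posterior mean = α'/β' = 159/28.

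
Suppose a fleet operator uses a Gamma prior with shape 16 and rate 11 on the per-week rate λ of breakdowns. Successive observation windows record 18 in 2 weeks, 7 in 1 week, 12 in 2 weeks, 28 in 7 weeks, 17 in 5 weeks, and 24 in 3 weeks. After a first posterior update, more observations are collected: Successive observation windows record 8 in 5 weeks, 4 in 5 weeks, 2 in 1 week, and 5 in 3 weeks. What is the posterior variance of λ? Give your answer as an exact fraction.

Total count: 18 + 7 + 12 + 28 + 17 + 24 = 106.
Total exposure: 2 + 1 + 2 + 7 + 5 + 3 = 20 weeks.
After the first batch: Gamma(16 + 106, 11 + 20) = Gamma(122, 31).
Total count: 8 + 4 + 2 + 5 = 19.
Total exposure: 5 + 5 + 1 + 3 = 14 weeks.
After the second batch: Gamma(122 + 19, 31 + 14) = Gamma(141, 45).
Posterior variance = α'/β'² = 141/2025 = 47/675.

47/675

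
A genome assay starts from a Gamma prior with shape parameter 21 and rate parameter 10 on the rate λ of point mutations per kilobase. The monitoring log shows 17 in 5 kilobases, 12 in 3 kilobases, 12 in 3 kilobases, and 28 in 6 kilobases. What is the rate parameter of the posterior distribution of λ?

27

Total count: 17 + 12 + 12 + 28 = 69.
Total exposure: 5 + 3 + 3 + 6 = 17 kilobases.
Posterior: α' = 21 + 69 = 90, β' = 10 + 17 = 27.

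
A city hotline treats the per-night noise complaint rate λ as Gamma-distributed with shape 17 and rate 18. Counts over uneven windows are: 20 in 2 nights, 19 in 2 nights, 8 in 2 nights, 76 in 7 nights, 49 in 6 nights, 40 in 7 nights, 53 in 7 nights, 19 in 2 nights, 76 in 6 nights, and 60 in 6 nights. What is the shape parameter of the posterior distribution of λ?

Total count: 20 + 19 + 8 + 76 + 49 + 40 + 53 + 19 + 76 + 60 = 420.
Total exposure: 2 + 2 + 2 + 7 + 6 + 7 + 7 + 2 + 6 + 6 = 47 nights.
Gamma(α, β) with Poisson data over total exposure Σt gives posterior Gamma(α+Σx, β+Σt) = Gamma(437, 65).

437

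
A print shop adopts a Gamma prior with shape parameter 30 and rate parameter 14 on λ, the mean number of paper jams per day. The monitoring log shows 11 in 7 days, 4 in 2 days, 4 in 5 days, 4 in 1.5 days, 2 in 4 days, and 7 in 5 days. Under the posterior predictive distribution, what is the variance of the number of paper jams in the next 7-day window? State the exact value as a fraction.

1612/121

Total count: 11 + 4 + 4 + 4 + 2 + 7 = 32.
Total exposure: 7 + 2 + 5 + 1.5 + 4 + 5 = 24.5 days.
Posterior: α' = 30 + 32 = 62, β' = 14 + 24.5 = 77/2.
The posterior predictive for a window of length T is Negative Binomial with variance T·α'·(β'+T)/β'² = 7·62·(91/2)/(5929/4) = 1612/121.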